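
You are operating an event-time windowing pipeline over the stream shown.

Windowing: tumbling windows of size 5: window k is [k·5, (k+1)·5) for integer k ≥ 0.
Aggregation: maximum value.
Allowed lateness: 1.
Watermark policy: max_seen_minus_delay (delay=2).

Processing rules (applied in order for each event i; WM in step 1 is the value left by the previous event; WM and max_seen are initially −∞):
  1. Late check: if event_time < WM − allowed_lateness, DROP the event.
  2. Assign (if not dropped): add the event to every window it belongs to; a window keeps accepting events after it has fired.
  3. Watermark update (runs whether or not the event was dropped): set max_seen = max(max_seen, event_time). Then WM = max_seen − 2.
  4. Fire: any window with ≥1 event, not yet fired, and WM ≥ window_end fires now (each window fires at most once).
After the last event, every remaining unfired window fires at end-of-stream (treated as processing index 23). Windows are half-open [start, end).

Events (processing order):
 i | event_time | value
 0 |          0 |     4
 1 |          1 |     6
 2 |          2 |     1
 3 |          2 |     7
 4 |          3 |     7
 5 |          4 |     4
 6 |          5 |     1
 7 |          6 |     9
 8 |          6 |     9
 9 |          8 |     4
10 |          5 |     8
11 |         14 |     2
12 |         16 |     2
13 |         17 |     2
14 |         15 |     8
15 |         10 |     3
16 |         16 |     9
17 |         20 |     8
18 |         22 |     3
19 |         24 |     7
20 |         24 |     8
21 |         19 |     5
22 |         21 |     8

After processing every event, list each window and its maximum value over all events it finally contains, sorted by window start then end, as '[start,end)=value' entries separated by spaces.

i=0 t=0 v=4: → [0,5); WM=-2
i=1 t=1 v=6: → [0,5); WM=-1
i=2 t=2 v=1: → [0,5); WM=0
i=3 t=2 v=7: → [0,5); WM=0
i=4 t=3 v=7: → [0,5); WM=1
i=5 t=4 v=4: → [0,5); WM=2
i=6 t=5 v=1: → [5,10); WM=3
i=7 t=6 v=9: → [5,10); WM=4
i=8 t=6 v=9: → [5,10); WM=4
i=9 t=8 v=4: → [5,10); WM=6; [0,5) fires=7
i=10 t=5 v=8: → [5,10); WM=6
i=11 t=14 v=2: → [10,15); WM=12; [5,10) fires=9
i=12 t=16 v=2: → [15,20); WM=14
i=13 t=17 v=2: → [15,20); WM=15; [10,15) fires=2
i=14 t=15 v=8: → [15,20); WM=15
i=15 t=10 v=3: DROP (t<15-1); WM=15
i=16 t=16 v=9: → [15,20); WM=15
i=17 t=20 v=8: → [20,25); WM=18
i=18 t=22 v=3: → [20,25); WM=20; [15,20) fires=9
i=19 t=24 v=7: → [20,25); WM=22
i=20 t=24 v=8: → [20,25); WM=22
i=21 t=19 v=5: DROP (t<22-1); WM=22
i=22 t=21 v=8: → [20,25); WM=22

[0,5)=7 [5,10)=9 [10,15)=2 [15,20)=9 [20,25)=8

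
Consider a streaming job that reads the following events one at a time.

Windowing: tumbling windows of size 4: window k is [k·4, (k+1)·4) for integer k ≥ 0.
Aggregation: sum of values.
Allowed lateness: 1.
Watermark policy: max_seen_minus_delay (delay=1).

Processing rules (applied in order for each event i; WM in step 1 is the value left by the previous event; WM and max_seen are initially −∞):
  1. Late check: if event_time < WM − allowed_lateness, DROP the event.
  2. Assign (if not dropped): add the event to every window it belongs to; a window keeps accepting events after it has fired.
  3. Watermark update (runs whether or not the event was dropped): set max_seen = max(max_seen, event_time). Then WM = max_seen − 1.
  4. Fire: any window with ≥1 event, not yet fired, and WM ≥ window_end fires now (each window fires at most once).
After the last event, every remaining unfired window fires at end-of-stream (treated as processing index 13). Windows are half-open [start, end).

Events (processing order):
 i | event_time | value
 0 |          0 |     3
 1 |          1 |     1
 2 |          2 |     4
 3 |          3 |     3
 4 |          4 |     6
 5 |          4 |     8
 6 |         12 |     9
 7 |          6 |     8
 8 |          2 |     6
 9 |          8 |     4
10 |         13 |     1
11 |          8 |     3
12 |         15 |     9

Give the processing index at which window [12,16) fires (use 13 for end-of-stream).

13

i=0 t=0 v=3: → [0,4); WM=-1
i=1 t=1 v=1: → [0,4); WM=0
i=2 t=2 v=4: → [0,4); WM=1
i=3 t=3 v=3: → [0,4); WM=2
i=4 t=4 v=6: → [4,8); WM=3
i=5 t=4 v=8: → [4,8); WM=3
i=6 t=12 v=9: → [12,16); WM=11; [0,4) fires=11 [4,8) fires=14
i=7 t=6 v=8: DROP (t<11-1); WM=11
i=8 t=2 v=6: DROP (t<11-1); WM=11
i=9 t=8 v=4: DROP (t<11-1); WM=11
i=10 t=13 v=1: → [12,16); WM=12
i=11 t=8 v=3: DROP (t<12-1); WM=12
i=12 t=15 v=9: → [12,16); WM=14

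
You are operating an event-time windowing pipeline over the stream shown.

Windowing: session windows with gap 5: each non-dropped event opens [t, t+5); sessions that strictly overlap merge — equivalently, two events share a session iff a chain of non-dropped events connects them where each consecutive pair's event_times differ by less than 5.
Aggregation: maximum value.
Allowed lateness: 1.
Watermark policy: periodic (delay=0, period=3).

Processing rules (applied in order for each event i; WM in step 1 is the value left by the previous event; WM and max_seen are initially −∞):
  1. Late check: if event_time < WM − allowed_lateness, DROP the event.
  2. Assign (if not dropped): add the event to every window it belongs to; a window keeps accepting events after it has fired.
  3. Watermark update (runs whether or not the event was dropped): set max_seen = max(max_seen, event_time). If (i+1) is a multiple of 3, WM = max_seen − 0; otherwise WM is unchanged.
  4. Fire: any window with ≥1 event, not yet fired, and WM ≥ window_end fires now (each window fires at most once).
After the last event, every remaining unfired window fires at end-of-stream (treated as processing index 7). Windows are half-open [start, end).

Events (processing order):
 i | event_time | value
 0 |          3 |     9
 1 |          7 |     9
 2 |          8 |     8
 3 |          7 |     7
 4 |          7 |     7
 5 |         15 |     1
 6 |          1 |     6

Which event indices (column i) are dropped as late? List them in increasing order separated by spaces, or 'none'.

6

i=0 t=3 v=9: → [3,8); WM=−∞
i=1 t=7 v=9: → [3,12); WM=−∞
i=2 t=8 v=8: → [3,13); WM=8
i=3 t=7 v=7: → [3,13); WM=8
i=4 t=7 v=7: → [3,13); WM=8
i=5 t=15 v=1: → [15,20); WM=15
i=6 t=1 v=6: DROP (t<15-1); WM=15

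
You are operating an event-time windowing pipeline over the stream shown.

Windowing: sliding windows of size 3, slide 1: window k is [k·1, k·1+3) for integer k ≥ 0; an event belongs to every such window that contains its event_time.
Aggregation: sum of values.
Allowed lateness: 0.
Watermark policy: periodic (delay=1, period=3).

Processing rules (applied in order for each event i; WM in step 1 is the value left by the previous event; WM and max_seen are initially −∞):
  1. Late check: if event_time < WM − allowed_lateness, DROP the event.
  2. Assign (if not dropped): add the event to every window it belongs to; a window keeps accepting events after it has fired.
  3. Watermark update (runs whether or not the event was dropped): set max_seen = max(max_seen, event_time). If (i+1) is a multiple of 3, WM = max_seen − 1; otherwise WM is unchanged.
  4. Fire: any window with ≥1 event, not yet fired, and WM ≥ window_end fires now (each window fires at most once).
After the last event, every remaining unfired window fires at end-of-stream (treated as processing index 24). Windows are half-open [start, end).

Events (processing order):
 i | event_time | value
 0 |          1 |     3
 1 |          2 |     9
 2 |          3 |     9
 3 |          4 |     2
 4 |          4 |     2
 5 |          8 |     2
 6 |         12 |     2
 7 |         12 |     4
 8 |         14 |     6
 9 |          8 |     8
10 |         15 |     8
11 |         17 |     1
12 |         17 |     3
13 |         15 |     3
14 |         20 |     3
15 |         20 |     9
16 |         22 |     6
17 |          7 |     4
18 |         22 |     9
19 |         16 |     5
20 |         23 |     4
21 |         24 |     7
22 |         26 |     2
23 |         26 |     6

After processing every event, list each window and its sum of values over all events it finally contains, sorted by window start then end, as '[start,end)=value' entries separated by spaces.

i=0 t=1 v=3: → [1,4),[0,3); WM=−∞
i=1 t=2 v=9: → [2,5),[1,4),[0,3); WM=−∞
i=2 t=3 v=9: → [3,6),[2,5),[1,4); WM=2
i=3 t=4 v=2: → [4,7),[3,6),[2,5); WM=2
i=4 t=4 v=2: → [4,7),[3,6),[2,5); WM=2
i=5 t=8 v=2: → [8,11),[7,10),[6,9); WM=7; [0,3) fires=12 [1,4) fires=21 [2,5) fires=22 [3,6) fires=13 [4,7) fires=4
i=6 t=12 v=2: → [12,15),[11,14),[10,13); WM=7
i=7 t=12 v=4: → [12,15),[11,14),[10,13); WM=7
i=8 t=14 v=6: → [14,17),[13,16),[12,15); WM=13; [6,9) fires=2 [7,10) fires=2 [8,11) fires=2 [10,13) fires=6
i=9 t=8 v=8: DROP (t<13-0); WM=13
i=10 t=15 v=8: → [15,18),[14,17),[13,16); WM=13
i=11 t=17 v=1: → [17,20),[16,19),[15,18); WM=16; [11,14) fires=6 [12,15) fires=12 [13,16) fires=14
i=12 t=17 v=3: → [17,20),[16,19),[15,18); WM=16
i=13 t=15 v=3: DROP (t<16-0); WM=16
i=14 t=20 v=3: → [20,23),[19,22),[18,21); WM=19; [14,17) fires=14 [15,18) fires=12 [16,19) fires=4
i=15 t=20 v=9: → [20,23),[19,22),[18,21); WM=19
i=16 t=22 v=6: → [22,25),[21,24),[20,23); WM=19
i=17 t=7 v=4: DROP (t<19-0); WM=21; [17,20) fires=4 [18,21) fires=12
i=18 t=22 v=9: → [22,25),[21,24),[20,23); WM=21
i=19 t=16 v=5: DROP (t<21-0); WM=21
i=20 t=23 v=4: → [23,26),[22,25),[21,24); WM=22; [19,22) fires=12
i=21 t=24 v=7: → [24,27),[23,26),[22,25); WM=22
i=22 t=26 v=2: → [26,29),[25,28),[24,27); WM=22
i=23 t=26 v=6: → [26,29),[25,28),[24,27); WM=25; [20,23) fires=27 [21,24) fires=19 [22,25) fires=26

[0,3)=12 [1,4)=21 [2,5)=22 [3,6)=13 [4,7)=4 [6,9)=2 [7,10)=2 [8,11)=2 [10,13)=6 [11,14)=6 [12,15)=12 [13,16)=14 [14,17)=14 [15,18)=12 [16,19)=4 [17,20)=4 [18,21)=12 [19,22)=12 [20,23)=27 [21,24)=19 [22,25)=26 [23,26)=11 [24,27)=15 [25,28)=8 [26,29)=8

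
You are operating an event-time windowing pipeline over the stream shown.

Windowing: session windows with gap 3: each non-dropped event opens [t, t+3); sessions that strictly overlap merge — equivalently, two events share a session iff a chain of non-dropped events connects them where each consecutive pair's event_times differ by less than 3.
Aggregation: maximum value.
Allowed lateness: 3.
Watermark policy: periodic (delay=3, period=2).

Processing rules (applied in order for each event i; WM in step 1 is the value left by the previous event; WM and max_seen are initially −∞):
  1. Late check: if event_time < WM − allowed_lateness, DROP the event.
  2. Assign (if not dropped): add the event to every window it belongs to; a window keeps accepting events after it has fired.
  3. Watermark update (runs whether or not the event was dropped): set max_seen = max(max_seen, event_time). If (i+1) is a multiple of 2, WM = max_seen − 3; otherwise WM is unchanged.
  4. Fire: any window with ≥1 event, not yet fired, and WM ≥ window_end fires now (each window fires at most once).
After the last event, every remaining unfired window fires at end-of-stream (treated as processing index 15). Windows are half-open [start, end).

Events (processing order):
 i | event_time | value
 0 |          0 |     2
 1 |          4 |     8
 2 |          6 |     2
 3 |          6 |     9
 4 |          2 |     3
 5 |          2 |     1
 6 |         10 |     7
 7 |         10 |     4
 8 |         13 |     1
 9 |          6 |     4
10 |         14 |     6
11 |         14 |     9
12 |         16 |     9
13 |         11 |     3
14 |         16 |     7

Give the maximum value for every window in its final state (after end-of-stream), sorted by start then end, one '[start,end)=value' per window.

[0,9)=9 [10,19)=9

i=0 t=0 v=2: → [0,3); WM=−∞
i=1 t=4 v=8: → [4,7); WM=1
i=2 t=6 v=2: → [4,9); WM=1
i=3 t=6 v=9: → [4,9); WM=3
i=4 t=2 v=3: → [0,9); WM=3
i=5 t=2 v=1: → [0,9); WM=3
i=6 t=10 v=7: → [10,13); WM=3
i=7 t=10 v=4: → [10,13); WM=7
i=8 t=13 v=1: → [13,16); WM=7
i=9 t=6 v=4: → [0,9); WM=10
i=10 t=14 v=6: → [13,17); WM=10
i=11 t=14 v=9: → [13,17); WM=11
i=12 t=16 v=9: → [13,19); WM=11
i=13 t=11 v=3: → [10,19); WM=13
i=14 t=16 v=7: → [10,19); WM=13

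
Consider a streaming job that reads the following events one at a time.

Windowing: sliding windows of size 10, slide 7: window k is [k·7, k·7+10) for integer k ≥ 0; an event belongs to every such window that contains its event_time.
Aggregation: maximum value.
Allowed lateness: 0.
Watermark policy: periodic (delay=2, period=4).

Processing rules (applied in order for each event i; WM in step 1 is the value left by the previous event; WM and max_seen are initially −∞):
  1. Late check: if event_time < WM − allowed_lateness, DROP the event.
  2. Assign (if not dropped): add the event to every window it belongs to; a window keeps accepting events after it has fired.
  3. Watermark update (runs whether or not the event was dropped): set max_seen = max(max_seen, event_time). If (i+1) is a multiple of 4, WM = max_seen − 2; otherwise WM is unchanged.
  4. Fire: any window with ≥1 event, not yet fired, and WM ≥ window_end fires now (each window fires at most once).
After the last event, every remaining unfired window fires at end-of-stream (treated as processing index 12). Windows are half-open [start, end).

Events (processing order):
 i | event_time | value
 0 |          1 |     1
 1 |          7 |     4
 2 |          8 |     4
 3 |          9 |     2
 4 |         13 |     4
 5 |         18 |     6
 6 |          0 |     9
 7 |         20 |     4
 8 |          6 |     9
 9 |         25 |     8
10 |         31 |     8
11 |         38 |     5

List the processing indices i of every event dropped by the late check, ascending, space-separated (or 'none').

i=0 t=1 v=1: → [0,10); WM=−∞
i=1 t=7 v=4: → [7,17),[0,10); WM=−∞
i=2 t=8 v=4: → [7,17),[0,10); WM=−∞
i=3 t=9 v=2: → [7,17),[0,10); WM=7
i=4 t=13 v=4: → [7,17); WM=7
i=5 t=18 v=6: → [14,24); WM=7
i=6 t=0 v=9: DROP (t<7-0); WM=7
i=7 t=20 v=4: → [14,24); WM=18; [0,10) fires=4 [7,17) fires=4
i=8 t=6 v=9: DROP (t<18-0); WM=18
i=9 t=25 v=8: → [21,31); WM=18
i=10 t=31 v=8: → [28,38); WM=18
i=11 t=38 v=5: → [35,45); WM=36; [14,24) fires=6 [21,31) fires=8

6 8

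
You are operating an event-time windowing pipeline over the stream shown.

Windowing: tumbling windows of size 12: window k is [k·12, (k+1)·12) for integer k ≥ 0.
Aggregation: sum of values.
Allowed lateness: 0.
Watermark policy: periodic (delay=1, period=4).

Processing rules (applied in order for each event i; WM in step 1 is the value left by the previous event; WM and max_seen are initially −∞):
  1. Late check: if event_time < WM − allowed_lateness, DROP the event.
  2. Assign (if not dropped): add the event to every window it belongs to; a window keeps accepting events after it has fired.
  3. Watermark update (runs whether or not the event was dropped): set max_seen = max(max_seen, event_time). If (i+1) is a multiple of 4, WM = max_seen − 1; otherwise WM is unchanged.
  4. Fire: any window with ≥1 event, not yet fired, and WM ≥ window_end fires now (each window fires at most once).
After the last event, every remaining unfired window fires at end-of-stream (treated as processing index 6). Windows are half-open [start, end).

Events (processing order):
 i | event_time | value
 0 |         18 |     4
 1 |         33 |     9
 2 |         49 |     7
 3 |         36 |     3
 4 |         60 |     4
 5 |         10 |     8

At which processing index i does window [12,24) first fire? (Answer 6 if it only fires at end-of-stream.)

i=0 t=18 v=4: → [12,24); WM=−∞
i=1 t=33 v=9: → [24,36); WM=−∞
i=2 t=49 v=7: → [48,60); WM=−∞
i=3 t=36 v=3: → [36,48); WM=48; [12,24) fires=4 [24,36) fires=9 [36,48) fires=3
i=4 t=60 v=4: → [60,72); WM=48
i=5 t=10 v=8: DROP (t<48-0); WM=48

3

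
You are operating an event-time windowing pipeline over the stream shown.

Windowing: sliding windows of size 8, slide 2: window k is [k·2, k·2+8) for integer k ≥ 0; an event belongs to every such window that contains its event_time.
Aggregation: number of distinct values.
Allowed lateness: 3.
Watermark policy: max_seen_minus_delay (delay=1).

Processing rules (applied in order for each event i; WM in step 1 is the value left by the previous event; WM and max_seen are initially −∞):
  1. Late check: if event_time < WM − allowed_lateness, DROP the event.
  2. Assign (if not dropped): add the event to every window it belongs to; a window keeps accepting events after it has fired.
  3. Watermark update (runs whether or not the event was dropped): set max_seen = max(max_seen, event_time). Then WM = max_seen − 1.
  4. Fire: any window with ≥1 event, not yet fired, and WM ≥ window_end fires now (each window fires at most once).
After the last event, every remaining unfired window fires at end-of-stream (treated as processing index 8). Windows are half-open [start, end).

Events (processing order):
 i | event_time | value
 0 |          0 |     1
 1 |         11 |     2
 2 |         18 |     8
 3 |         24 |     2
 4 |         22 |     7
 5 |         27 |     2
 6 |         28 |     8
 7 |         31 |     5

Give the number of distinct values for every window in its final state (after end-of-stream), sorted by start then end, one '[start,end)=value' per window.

[0,8)=1 [4,12)=1 [6,14)=1 [8,16)=1 [10,18)=1 [12,20)=1 [14,22)=1 [16,24)=2 [18,26)=3 [20,28)=2 [22,30)=3 [24,32)=3 [26,34)=3 [28,36)=2 [30,38)=1

i=0 t=0 v=1: → [0,8); WM=-1
i=1 t=11 v=2: → [10,18),[8,16),[6,14),[4,12); WM=10; [0,8) fires=1
i=2 t=18 v=8: → [18,26),[16,24),[14,22),[12,20); WM=17; [4,12) fires=1 [6,14) fires=1 [8,16) fires=1
i=3 t=24 v=2: → [24,32),[22,30),[20,28),[18,26); WM=23; [10,18) fires=1 [12,20) fires=1 [14,22) fires=1
i=4 t=22 v=7: → [22,30),[20,28),[18,26),[16,24); WM=23
i=5 t=27 v=2: → [26,34),[24,32),[22,30),[20,28); WM=26; [16,24) fires=2 [18,26) fires=3
i=6 t=28 v=8: → [28,36),[26,34),[24,32),[22,30); WM=27
i=7 t=31 v=5: → [30,38),[28,36),[26,34),[24,32); WM=30; [20,28) fires=2 [22,30) fires=3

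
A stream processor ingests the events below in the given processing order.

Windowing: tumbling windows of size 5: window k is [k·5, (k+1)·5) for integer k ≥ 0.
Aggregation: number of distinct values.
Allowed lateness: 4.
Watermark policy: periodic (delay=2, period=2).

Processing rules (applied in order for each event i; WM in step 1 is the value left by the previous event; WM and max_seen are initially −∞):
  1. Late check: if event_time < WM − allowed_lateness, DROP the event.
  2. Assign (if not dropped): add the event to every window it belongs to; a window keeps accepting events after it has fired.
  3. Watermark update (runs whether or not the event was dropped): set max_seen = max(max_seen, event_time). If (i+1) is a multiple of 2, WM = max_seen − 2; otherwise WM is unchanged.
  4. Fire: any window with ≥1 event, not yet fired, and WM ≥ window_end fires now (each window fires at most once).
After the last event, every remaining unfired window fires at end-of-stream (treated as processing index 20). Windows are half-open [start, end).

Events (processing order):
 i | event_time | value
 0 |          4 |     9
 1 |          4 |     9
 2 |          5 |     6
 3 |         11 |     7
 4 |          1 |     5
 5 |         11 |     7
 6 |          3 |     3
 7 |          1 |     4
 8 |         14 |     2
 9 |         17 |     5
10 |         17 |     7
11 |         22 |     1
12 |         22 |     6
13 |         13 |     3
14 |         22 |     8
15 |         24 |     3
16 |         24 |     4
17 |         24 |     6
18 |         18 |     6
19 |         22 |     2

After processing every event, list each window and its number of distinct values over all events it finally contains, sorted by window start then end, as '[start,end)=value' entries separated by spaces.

i=0 t=4 v=9: → [0,5); WM=−∞
i=1 t=4 v=9: → [0,5); WM=2
i=2 t=5 v=6: → [5,10); WM=2
i=3 t=11 v=7: → [10,15); WM=9; [0,5) fires=1
i=4 t=1 v=5: DROP (t<9-4); WM=9
i=5 t=11 v=7: → [10,15); WM=9
i=6 t=3 v=3: DROP (t<9-4); WM=9
i=7 t=1 v=4: DROP (t<9-4); WM=9
i=8 t=14 v=2: → [10,15); WM=9
i=9 t=17 v=5: → [15,20); WM=15; [5,10) fires=1 [10,15) fires=2
i=10 t=17 v=7: → [15,20); WM=15
i=11 t=22 v=1: → [20,25); WM=20; [15,20) fires=2
i=12 t=22 v=6: → [20,25); WM=20
i=13 t=13 v=3: DROP (t<20-4); WM=20
i=14 t=22 v=8: → [20,25); WM=20
i=15 t=24 v=3: → [20,25); WM=22
i=16 t=24 v=4: → [20,25); WM=22
i=17 t=24 v=6: → [20,25); WM=22
i=18 t=18 v=6: → [15,20); WM=22
i=19 t=22 v=2: → [20,25); WM=22

[0,5)=1 [5,10)=1 [10,15)=2 [15,20)=3 [20,25)=6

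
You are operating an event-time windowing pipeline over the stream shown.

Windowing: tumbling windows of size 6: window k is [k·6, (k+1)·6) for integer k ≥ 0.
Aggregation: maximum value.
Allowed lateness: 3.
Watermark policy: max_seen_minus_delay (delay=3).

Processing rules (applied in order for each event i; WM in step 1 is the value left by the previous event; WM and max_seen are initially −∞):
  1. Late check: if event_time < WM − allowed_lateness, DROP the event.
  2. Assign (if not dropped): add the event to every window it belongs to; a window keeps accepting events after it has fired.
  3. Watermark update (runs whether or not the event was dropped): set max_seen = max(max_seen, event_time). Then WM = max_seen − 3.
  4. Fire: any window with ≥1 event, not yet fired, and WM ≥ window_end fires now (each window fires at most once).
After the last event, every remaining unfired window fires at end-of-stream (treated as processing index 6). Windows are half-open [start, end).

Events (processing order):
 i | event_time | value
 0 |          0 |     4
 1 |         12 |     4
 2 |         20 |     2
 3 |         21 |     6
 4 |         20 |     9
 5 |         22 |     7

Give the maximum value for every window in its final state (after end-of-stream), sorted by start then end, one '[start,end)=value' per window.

[0,6)=4 [12,18)=4 [18,24)=9

i=0 t=0 v=4: → [0,6); WM=-3
i=1 t=12 v=4: → [12,18); WM=9; [0,6) fires=4
i=2 t=20 v=2: → [18,24); WM=17
i=3 t=21 v=6: → [18,24); WM=18; [12,18) fires=4
i=4 t=20 v=9: → [18,24); WM=18
i=5 t=22 v=7: → [18,24); WM=19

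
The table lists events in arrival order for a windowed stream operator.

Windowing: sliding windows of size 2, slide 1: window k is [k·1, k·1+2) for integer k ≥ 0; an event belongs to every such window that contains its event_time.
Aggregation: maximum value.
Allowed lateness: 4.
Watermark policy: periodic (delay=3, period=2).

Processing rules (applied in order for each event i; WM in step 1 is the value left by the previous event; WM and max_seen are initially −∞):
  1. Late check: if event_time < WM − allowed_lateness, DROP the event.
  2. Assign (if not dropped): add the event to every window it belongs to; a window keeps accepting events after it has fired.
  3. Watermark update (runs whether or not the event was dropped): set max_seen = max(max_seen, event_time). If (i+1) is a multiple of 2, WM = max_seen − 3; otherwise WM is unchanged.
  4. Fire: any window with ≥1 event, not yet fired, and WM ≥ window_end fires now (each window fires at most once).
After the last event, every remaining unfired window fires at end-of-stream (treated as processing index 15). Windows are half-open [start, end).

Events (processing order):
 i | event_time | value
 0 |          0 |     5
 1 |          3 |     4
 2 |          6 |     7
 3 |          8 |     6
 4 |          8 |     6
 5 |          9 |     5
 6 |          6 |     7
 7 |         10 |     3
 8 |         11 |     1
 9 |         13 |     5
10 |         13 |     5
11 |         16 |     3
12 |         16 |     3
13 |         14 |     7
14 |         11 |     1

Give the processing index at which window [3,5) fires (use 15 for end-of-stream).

i=0 t=0 v=5: → [0,2); WM=−∞
i=1 t=3 v=4: → [3,5),[2,4); WM=0
i=2 t=6 v=7: → [6,8),[5,7); WM=0
i=3 t=8 v=6: → [8,10),[7,9); WM=5; [0,2) fires=5 [2,4) fires=4 [3,5) fires=4
i=4 t=8 v=6: → [8,10),[7,9); WM=5
i=5 t=9 v=5: → [9,11),[8,10); WM=6
i=6 t=6 v=7: → [6,8),[5,7); WM=6
i=7 t=10 v=3: → [10,12),[9,11); WM=7; [5,7) fires=7
i=8 t=11 v=1: → [11,13),[10,12); WM=7
i=9 t=13 v=5: → [13,15),[12,14); WM=10; [6,8) fires=7 [7,9) fires=6 [8,10) fires=6
i=10 t=13 v=5: → [13,15),[12,14); WM=10
i=11 t=16 v=3: → [16,18),[15,17); WM=13; [9,11) fires=5 [10,12) fires=3 [11,13) fires=1
i=12 t=16 v=3: → [16,18),[15,17); WM=13
i=13 t=14 v=7: → [14,16),[13,15); WM=13
i=14 t=11 v=1: → [11,13),[10,12); WM=13

3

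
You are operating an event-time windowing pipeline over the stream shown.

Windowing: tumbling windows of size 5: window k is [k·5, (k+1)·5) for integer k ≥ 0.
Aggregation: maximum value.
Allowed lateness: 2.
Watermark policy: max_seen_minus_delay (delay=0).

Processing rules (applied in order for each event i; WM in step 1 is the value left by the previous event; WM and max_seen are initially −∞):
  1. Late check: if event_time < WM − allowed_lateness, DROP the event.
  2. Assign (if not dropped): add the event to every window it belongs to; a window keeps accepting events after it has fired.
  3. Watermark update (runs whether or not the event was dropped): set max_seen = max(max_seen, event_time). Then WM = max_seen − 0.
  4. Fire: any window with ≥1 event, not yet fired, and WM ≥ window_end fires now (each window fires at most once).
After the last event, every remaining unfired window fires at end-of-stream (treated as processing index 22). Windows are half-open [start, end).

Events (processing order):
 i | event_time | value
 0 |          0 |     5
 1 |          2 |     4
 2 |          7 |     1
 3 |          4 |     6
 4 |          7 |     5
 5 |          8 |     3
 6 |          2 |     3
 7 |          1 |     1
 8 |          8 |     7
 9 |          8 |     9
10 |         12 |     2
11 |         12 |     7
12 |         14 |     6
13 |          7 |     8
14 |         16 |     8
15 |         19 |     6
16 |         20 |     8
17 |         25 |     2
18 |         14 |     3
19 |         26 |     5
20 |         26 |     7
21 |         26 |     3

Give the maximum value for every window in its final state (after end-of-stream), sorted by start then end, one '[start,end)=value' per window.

i=0 t=0 v=5: → [0,5); WM=0
i=1 t=2 v=4: → [0,5); WM=2
i=2 t=7 v=1: → [5,10); WM=7; [0,5) fires=5
i=3 t=4 v=6: DROP (t<7-2); WM=7
i=4 t=7 v=5: → [5,10); WM=7
i=5 t=8 v=3: → [5,10); WM=8
i=6 t=2 v=3: DROP (t<8-2); WM=8
i=7 t=1 v=1: DROP (t<8-2); WM=8
i=8 t=8 v=7: → [5,10); WM=8
i=9 t=8 v=9: → [5,10); WM=8
i=10 t=12 v=2: → [10,15); WM=12; [5,10) fires=9
i=11 t=12 v=7: → [10,15); WM=12
i=12 t=14 v=6: → [10,15); WM=14
i=13 t=7 v=8: DROP (t<14-2); WM=14
i=14 t=16 v=8: → [15,20); WM=16; [10,15) fires=7
i=15 t=19 v=6: → [15,20); WM=19
i=16 t=20 v=8: → [20,25); WM=20; [15,20) fires=8
i=17 t=25 v=2: → [25,30); WM=25; [20,25) fires=8
i=18 t=14 v=3: DROP (t<25-2); WM=25
i=19 t=26 v=5: → [25,30); WM=26
i=20 t=26 v=7: → [25,30); WM=26
i=21 t=26 v=3: → [25,30); WM=26

[0,5)=5 [5,10)=9 [10,15)=7 [15,20)=8 [20,25)=8 [25,30)=7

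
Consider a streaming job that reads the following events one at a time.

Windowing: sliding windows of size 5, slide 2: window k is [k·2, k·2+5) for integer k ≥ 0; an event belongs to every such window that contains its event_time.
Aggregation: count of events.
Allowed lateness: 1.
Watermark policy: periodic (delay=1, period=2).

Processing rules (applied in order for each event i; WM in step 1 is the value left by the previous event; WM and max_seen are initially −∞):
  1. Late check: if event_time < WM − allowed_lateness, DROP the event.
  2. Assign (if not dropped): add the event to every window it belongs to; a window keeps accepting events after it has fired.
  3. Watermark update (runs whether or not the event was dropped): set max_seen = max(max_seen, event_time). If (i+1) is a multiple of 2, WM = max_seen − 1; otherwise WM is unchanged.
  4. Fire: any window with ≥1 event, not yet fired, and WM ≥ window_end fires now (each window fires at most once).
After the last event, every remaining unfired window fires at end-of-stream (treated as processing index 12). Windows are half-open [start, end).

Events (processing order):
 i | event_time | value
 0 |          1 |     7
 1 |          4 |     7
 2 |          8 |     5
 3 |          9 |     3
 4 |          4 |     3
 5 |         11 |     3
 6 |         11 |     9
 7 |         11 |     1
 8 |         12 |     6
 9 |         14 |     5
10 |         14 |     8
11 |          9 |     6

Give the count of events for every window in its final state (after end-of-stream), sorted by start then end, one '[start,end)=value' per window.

[0,5)=2 [2,7)=1 [4,9)=2 [6,11)=2 [8,13)=6 [10,15)=6 [12,17)=3 [14,19)=2

i=0 t=1 v=7: → [0,5); WM=−∞
i=1 t=4 v=7: → [4,9),[2,7),[0,5); WM=3
i=2 t=8 v=5: → [8,13),[6,11),[4,9); WM=3
i=3 t=9 v=3: → [8,13),[6,11); WM=8; [0,5) fires=2 [2,7) fires=1
i=4 t=4 v=3: DROP (t<8-1); WM=8
i=5 t=11 v=3: → [10,15),[8,13); WM=10; [4,9) fires=2
i=6 t=11 v=9: → [10,15),[8,13); WM=10
i=7 t=11 v=1: → [10,15),[8,13); WM=10
i=8 t=12 v=6: → [12,17),[10,15),[8,13); WM=10
i=9 t=14 v=5: → [14,19),[12,17),[10,15); WM=13; [6,11) fires=2 [8,13) fires=6
i=10 t=14 v=8: → [14,19),[12,17),[10,15); WM=13
i=11 t=9 v=6: DROP (t<13-1); WM=13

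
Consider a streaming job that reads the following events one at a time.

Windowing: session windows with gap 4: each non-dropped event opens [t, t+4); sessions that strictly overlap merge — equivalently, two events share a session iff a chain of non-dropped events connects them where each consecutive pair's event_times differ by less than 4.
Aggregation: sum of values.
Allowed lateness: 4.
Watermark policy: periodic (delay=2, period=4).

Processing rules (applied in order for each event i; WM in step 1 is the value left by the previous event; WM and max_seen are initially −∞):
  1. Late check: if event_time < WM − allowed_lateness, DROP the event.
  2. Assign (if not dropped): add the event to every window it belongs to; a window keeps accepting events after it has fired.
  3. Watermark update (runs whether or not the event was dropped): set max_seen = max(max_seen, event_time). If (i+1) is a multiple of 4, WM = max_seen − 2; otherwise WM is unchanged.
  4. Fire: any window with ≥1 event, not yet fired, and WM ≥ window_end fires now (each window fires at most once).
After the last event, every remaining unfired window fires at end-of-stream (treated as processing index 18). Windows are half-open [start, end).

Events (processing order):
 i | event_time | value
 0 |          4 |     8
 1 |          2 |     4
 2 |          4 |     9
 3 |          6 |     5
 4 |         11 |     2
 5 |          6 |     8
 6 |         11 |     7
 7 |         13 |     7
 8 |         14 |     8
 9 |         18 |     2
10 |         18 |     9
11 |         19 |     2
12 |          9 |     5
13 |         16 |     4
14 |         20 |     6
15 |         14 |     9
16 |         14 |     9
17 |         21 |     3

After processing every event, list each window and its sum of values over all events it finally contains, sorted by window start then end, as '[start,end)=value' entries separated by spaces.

[2,10)=34 [11,25)=68

i=0 t=4 v=8: → [4,8); WM=−∞
i=1 t=2 v=4: → [2,8); WM=−∞
i=2 t=4 v=9: → [2,8); WM=−∞
i=3 t=6 v=5: → [2,10); WM=4
i=4 t=11 v=2: → [11,15); WM=4
i=5 t=6 v=8: → [2,10); WM=4
i=6 t=11 v=7: → [11,15); WM=4
i=7 t=13 v=7: → [11,17); WM=11
i=8 t=14 v=8: → [11,18); WM=11
i=9 t=18 v=2: → [18,22); WM=11
i=10 t=18 v=9: → [18,22); WM=11
i=11 t=19 v=2: → [18,23); WM=17
i=12 t=9 v=5: DROP (t<17-4); WM=17
i=13 t=16 v=4: → [11,23); WM=17
i=14 t=20 v=6: → [11,24); WM=17
i=15 t=14 v=9: → [11,24); WM=18
i=16 t=14 v=9: → [11,24); WM=18
i=17 t=21 v=3: → [11,25); WM=18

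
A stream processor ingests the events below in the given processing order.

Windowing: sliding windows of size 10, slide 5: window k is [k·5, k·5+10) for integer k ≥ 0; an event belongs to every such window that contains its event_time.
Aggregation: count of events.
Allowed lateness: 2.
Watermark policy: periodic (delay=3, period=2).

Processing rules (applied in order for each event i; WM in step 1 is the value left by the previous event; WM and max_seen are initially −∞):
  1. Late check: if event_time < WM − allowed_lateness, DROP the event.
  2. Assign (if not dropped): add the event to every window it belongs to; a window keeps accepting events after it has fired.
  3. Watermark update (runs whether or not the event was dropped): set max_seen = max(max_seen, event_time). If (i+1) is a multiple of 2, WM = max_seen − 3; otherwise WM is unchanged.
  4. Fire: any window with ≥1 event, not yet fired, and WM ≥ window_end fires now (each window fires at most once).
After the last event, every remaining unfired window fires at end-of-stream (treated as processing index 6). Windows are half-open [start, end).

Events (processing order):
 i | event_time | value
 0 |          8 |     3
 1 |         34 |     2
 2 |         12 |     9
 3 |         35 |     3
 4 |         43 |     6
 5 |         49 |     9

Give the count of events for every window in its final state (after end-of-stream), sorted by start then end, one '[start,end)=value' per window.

i=0 t=8 v=3: → [5,15),[0,10); WM=−∞
i=1 t=34 v=2: → [30,40),[25,35); WM=31; [0,10) fires=1 [5,15) fires=1
i=2 t=12 v=9: DROP (t<31-2); WM=31
i=3 t=35 v=3: → [35,45),[30,40); WM=32
i=4 t=43 v=6: → [40,50),[35,45); WM=32
i=5 t=49 v=9: → [45,55),[40,50); WM=46; [25,35) fires=1 [30,40) fires=2 [35,45) fires=2

[0,10)=1 [5,15)=1 [25,35)=1 [30,40)=2 [35,45)=2 [40,50)=2 [45,55)=1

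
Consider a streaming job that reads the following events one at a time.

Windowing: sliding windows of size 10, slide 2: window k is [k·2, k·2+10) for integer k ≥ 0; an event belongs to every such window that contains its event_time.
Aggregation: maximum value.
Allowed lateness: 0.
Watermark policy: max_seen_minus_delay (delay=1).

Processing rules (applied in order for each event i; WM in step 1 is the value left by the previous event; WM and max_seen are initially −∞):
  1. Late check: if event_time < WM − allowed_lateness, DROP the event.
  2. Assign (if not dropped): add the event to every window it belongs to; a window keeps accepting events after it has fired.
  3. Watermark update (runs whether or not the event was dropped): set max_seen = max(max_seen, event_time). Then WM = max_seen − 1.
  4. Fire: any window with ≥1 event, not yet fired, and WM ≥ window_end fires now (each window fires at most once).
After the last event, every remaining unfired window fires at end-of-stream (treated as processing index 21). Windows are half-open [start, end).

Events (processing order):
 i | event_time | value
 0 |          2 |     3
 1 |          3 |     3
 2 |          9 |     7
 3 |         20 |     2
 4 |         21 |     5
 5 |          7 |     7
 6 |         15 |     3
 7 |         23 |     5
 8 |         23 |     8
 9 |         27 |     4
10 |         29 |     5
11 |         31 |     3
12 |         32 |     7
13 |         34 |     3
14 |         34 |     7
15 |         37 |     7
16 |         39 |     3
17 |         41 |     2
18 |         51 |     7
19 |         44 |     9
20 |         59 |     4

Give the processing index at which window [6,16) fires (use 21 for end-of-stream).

i=0 t=2 v=3: → [2,12),[0,10); WM=1
i=1 t=3 v=3: → [2,12),[0,10); WM=2
i=2 t=9 v=7: → [8,18),[6,16),[4,14),[2,12),[0,10); WM=8
i=3 t=20 v=2: → [20,30),[18,28),[16,26),[14,24),[12,22); WM=19; [0,10) fires=7 [2,12) fires=7 [4,14) fires=7 [6,16) fires=7 [8,18) fires=7
i=4 t=21 v=5: → [20,30),[18,28),[16,26),[14,24),[12,22); WM=20
i=5 t=7 v=7: DROP (t<20-0); WM=20
i=6 t=15 v=3: DROP (t<20-0); WM=20
i=7 t=23 v=5: → [22,32),[20,30),[18,28),[16,26),[14,24); WM=22; [12,22) fires=5
i=8 t=23 v=8: → [22,32),[20,30),[18,28),[16,26),[14,24); WM=22
i=9 t=27 v=4: → [26,36),[24,34),[22,32),[20,30),[18,28); WM=26; [14,24) fires=8 [16,26) fires=8
i=10 t=29 v=5: → [28,38),[26,36),[24,34),[22,32),[20,30); WM=28; [18,28) fires=8
i=11 t=31 v=3: → [30,40),[28,38),[26,36),[24,34),[22,32); WM=30; [20,30) fires=8
i=12 t=32 v=7: → [32,42),[30,40),[28,38),[26,36),[24,34); WM=31
i=13 t=34 v=3: → [34,44),[32,42),[30,40),[28,38),[26,36); WM=33; [22,32) fires=8
i=14 t=34 v=7: → [34,44),[32,42),[30,40),[28,38),[26,36); WM=33
i=15 t=37 v=7: → [36,46),[34,44),[32,42),[30,40),[28,38); WM=36; [24,34) fires=7 [26,36) fires=7
i=16 t=39 v=3: → [38,48),[36,46),[34,44),[32,42),[30,40); WM=38; [28,38) fires=7
i=17 t=41 v=2: → [40,50),[38,48),[36,46),[34,44),[32,42); WM=40; [30,40) fires=7
i=18 t=51 v=7: → [50,60),[48,58),[46,56),[44,54),[42,52); WM=50; [32,42) fires=7 [34,44) fires=7 [36,46) fires=7 [38,48) fires=3 [40,50) fires=2
i=19 t=44 v=9: DROP (t<50-0); WM=50
i=20 t=59 v=4: → [58,68),[56,66),[54,64),[52,62),[50,60); WM=58; [42,52) fires=7 [44,54) fires=7 [46,56) fires=7 [48,58) fires=7

3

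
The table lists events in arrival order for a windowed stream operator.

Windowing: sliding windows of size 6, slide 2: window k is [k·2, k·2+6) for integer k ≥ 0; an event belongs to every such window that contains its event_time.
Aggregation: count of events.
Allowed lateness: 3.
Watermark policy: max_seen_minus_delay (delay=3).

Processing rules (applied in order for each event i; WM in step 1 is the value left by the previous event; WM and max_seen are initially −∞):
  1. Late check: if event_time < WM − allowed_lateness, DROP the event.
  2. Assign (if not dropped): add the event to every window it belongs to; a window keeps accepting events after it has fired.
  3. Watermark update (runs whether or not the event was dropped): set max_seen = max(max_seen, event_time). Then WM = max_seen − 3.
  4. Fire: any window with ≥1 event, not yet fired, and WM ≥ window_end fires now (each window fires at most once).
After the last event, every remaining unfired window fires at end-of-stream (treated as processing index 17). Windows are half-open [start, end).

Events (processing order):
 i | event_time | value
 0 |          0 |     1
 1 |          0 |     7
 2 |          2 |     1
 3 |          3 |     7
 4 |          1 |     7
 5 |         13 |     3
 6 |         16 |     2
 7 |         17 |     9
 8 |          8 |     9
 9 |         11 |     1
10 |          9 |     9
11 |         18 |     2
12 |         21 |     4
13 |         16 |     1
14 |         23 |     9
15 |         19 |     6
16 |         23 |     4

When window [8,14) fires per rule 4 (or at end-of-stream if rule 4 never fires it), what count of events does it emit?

i=0 t=0 v=1: → [0,6); WM=-3
i=1 t=0 v=7: → [0,6); WM=-3
i=2 t=2 v=1: → [2,8),[0,6); WM=-1
i=3 t=3 v=7: → [2,8),[0,6); WM=0
i=4 t=1 v=7: → [0,6); WM=0
i=5 t=13 v=3: → [12,18),[10,16),[8,14); WM=10; [0,6) fires=5 [2,8) fires=2
i=6 t=16 v=2: → [16,22),[14,20),[12,18); WM=13
i=7 t=17 v=9: → [16,22),[14,20),[12,18); WM=14; [8,14) fires=1
i=8 t=8 v=9: DROP (t<14-3); WM=14
i=9 t=11 v=1: → [10,16),[8,14),[6,12); WM=14; [6,12) fires=1
i=10 t=9 v=9: DROP (t<14-3); WM=14
i=11 t=18 v=2: → [18,24),[16,22),[14,20); WM=15
i=12 t=21 v=4: → [20,26),[18,24),[16,22); WM=18; [10,16) fires=2 [12,18) fires=3
i=13 t=16 v=1: → [16,22),[14,20),[12,18); WM=18
i=14 t=23 v=9: → [22,28),[20,26),[18,24); WM=20; [14,20) fires=4
i=15 t=19 v=6: → [18,24),[16,22),[14,20); WM=20
i=16 t=23 v=4: → [22,28),[20,26),[18,24); WM=20

1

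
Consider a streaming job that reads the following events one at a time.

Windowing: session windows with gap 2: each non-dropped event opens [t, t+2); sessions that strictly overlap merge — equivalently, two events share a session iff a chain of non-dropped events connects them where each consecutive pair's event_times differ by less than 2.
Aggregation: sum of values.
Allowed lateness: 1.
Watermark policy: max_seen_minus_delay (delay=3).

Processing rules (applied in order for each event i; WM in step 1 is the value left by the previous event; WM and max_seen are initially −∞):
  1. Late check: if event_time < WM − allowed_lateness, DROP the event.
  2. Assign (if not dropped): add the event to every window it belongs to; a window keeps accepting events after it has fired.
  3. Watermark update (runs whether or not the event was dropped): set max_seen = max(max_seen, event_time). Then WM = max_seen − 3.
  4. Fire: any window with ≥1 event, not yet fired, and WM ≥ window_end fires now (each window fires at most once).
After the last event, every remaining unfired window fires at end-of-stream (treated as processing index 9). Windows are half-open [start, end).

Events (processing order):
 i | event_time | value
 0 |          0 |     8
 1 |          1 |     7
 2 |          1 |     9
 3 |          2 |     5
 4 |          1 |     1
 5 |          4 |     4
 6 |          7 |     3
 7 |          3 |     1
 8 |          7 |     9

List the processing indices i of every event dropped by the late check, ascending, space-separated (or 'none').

i=0 t=0 v=8: → [0,2); WM=-3
i=1 t=1 v=7: → [0,3); WM=-2
i=2 t=1 v=9: → [0,3); WM=-2
i=3 t=2 v=5: → [0,4); WM=-1
i=4 t=1 v=1: → [0,4); WM=-1
i=5 t=4 v=4: → [4,6); WM=1
i=6 t=7 v=3: → [7,9); WM=4
i=7 t=3 v=1: → [0,6); WM=4
i=8 t=7 v=9: → [7,9); WM=4

none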